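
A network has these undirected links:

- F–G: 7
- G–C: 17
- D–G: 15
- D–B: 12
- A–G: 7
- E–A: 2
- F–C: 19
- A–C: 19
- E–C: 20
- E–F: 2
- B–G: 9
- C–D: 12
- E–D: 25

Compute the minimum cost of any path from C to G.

17

Compare a few routes:
C → D → G: 12+15 = 27
C → F → G: 19+7 = 26
C → G: 17 = 17
C → A → G: 19+7 = 26
Cheapest is C → G at 17.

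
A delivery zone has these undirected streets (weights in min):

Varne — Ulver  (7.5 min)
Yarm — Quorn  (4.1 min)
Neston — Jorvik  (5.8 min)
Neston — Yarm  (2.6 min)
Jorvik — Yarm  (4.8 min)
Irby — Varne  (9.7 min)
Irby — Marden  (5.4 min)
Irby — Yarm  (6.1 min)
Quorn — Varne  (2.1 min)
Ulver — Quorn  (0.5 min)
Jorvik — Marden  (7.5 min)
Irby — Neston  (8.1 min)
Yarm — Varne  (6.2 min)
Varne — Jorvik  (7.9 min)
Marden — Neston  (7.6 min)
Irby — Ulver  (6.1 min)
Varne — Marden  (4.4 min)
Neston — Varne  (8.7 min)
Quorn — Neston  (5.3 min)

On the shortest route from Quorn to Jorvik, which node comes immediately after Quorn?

Enumerating some paths:
Quorn - Yarm - Jorvik: 4.1+4.8 = 8.9
Quorn - Varne - Jorvik: 2.1+7.9 = 10
Cheapest is Quorn - Yarm - Jorvik at 8.9 min.
So from Quorn the first move is to Yarm.

Yarm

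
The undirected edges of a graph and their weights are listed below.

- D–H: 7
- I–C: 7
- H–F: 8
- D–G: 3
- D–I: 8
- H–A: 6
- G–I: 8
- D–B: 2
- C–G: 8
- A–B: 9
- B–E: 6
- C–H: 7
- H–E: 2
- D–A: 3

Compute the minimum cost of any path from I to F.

Shortest distances from I:
I: 0
C: 7  (via I)
D: 8  (via I)
G: 8  (via I)
B: 10  (via D)
A: 11  (via D)
H: 14  (via C)
E: 16  (via B)
F: 22  (via H)
Shortest route: I–C–H–F = 22.

22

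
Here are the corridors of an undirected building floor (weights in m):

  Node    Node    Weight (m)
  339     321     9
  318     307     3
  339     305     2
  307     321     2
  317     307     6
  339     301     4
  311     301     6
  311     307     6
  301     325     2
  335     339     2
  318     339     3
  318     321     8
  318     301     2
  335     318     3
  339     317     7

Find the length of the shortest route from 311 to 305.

12 m

Compare a few routes:
311 → 301 → 318 → 335 → 339 → 305: 6+2+3+2+2 = 15
311 → 301 → 339 → 305: 6+4+2 = 12
311 → 307 → 318 → 339 → 305: 6+3+3+2 = 14
311 → 301 → 318 → 339 → 305: 6+2+3+2 = 13
Cheapest is 311 → 301 → 339 → 305 at 12 m.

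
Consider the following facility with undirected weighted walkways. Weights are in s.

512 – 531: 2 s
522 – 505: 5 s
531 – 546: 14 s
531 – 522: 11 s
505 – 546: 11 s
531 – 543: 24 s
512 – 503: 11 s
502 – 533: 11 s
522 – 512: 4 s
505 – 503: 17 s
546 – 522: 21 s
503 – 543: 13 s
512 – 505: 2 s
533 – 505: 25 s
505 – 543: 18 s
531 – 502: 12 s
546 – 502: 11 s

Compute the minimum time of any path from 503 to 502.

25 s

Settle nodes by increasing distance from 503:
503: 0
512: 11  (via 503)
531: 13  (via 512)
505: 13  (via 512)
543: 13  (via 503)
522: 15  (via 512)
546: 24  (via 505)
502: 25  (via 531)
Shortest route: 503 → 512 → 531 → 502 = 25 s.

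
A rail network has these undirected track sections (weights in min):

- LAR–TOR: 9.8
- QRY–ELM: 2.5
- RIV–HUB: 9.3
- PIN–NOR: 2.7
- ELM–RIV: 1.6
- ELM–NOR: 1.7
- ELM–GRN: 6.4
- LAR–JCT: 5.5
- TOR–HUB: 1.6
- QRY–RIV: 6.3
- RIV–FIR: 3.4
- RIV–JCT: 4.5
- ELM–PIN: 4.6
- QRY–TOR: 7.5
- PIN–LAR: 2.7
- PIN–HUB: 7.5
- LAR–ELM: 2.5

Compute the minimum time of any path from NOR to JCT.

7.8 min

Running Dijkstra from NOR:
NOR: 0
ELM: 1.7  (via NOR)
PIN: 2.7  (via NOR)
RIV: 3.3  (via ELM)
QRY: 4.2  (via ELM)
LAR: 4.2  (via ELM)
FIR: 6.7  (via RIV)
JCT: 7.8  (via RIV)
Shortest route: NOR → ELM → RIV → JCT = 7.8 min.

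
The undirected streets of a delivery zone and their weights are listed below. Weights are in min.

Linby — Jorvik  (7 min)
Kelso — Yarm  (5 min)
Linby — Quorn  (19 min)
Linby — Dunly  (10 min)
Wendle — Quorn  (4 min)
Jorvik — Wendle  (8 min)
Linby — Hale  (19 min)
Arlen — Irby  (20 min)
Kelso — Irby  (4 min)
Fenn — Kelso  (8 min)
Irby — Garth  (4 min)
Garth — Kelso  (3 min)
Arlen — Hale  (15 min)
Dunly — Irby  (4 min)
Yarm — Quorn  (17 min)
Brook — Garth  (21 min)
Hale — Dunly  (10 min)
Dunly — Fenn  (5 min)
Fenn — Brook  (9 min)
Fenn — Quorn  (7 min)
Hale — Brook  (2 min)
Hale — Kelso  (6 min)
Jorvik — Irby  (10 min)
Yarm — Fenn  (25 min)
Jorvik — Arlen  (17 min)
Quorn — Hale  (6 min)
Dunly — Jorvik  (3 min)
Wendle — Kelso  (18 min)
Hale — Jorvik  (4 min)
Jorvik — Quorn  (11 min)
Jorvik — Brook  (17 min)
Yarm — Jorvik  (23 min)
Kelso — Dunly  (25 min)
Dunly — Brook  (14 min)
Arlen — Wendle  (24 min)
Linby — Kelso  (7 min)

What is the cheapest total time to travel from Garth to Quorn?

15 min

Running Dijkstra from Garth:
Garth: 0
Kelso: 3  (via Garth)
Irby: 4  (via Garth)
Yarm: 8  (via Kelso)
Dunly: 8  (via Irby)
Hale: 9  (via Kelso)
Linby: 10  (via Kelso)
Brook: 11  (via Hale)
Fenn: 11  (via Kelso)
Jorvik: 11  (via Dunly)
Quorn: 15  (via Hale)
Shortest route: Garth → Kelso → Hale → Quorn = 15 min.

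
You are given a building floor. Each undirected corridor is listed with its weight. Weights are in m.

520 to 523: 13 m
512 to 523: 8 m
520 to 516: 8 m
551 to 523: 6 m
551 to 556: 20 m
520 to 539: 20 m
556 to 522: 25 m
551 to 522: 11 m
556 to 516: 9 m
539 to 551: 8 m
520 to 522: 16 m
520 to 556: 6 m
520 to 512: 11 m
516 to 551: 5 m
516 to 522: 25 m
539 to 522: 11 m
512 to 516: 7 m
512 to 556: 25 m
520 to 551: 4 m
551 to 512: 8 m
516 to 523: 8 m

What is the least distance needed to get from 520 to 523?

10 m

Candidate routes:
520–523: 13 = 13
520–551–523: 4+6 = 10
Cheapest is 520–551–523 at 10 m.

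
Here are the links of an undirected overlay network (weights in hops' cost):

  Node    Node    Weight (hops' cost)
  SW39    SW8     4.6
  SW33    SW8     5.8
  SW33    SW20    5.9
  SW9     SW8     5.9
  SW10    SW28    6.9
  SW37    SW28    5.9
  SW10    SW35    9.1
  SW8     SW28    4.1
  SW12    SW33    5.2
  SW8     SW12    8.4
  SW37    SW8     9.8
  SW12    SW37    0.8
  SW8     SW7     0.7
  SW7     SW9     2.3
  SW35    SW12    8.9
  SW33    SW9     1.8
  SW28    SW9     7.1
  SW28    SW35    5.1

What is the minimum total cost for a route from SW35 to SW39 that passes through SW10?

24.7 hops' cost

Shortest SW35→SW10: SW35–SW10 = 9.1
Best SW10 to SW39: SW10–SW28–SW8–SW39 costing 15.6
Total via SW10: 9.1 + 15.6 = 24.7 hops' cost.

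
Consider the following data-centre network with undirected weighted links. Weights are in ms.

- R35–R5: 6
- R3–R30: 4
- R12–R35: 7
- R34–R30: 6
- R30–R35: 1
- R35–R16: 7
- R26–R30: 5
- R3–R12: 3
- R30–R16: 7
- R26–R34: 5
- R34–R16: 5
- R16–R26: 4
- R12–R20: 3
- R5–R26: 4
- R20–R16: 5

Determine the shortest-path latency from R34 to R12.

13 ms

Compare a few routes:
R34 → R16 → R20 → R12: 5+5+3 = 13
R34 → R30 → R35 → R12: 6+1+7 = 14
R34 → R26 → R30 → R3 → R12: 5+5+4+3 = 17
The minimum is 13 ms via R34 → R16 → R20 → R12.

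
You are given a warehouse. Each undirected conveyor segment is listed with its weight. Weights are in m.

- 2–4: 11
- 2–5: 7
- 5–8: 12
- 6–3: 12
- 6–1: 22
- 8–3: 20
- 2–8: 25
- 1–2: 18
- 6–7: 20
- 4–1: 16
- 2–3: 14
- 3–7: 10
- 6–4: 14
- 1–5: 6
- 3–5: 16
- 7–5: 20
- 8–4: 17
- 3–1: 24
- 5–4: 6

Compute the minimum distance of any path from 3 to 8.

20 m

Settle nodes by increasing distance from 3:
3: 0
7: 10  (via 3)
6: 12  (via 3)
2: 14  (via 3)
5: 16  (via 3)
8: 20  (via 3)
Shortest route: 3–8 = 20 m.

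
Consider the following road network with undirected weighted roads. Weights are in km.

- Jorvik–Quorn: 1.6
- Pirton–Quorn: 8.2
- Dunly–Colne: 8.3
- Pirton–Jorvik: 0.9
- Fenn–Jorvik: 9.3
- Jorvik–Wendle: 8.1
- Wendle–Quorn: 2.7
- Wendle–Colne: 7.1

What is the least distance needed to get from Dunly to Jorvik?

Settle nodes by increasing distance from Dunly:
Dunly: 0
Colne: 8.3  (via Dunly)
Wendle: 15.4  (via Colne)
Quorn: 18.1  (via Wendle)
Jorvik: 19.7  (via Quorn)
Shortest route: Dunly → Colne → Wendle → Quorn → Jorvik = 19.7 km.

19.7 km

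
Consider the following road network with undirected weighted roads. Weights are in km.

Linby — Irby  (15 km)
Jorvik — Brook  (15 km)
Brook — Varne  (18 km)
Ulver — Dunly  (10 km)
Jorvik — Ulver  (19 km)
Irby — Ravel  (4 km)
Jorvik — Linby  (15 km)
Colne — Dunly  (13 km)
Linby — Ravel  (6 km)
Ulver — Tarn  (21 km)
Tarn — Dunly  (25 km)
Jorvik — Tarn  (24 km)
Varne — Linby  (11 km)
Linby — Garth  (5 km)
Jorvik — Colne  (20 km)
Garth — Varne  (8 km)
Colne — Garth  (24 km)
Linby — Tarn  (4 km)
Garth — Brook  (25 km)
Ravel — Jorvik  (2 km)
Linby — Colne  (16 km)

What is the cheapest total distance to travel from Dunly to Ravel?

31 km

Settle nodes by increasing distance from Dunly:
Dunly: 0
Ulver: 10  (via Dunly)
Colne: 13  (via Dunly)
Tarn: 25  (via Dunly)
Jorvik: 29  (via Ulver)
Linby: 29  (via Colne)
Ravel: 31  (via Jorvik)
Shortest route: Dunly–Ulver–Jorvik–Ravel = 31 km.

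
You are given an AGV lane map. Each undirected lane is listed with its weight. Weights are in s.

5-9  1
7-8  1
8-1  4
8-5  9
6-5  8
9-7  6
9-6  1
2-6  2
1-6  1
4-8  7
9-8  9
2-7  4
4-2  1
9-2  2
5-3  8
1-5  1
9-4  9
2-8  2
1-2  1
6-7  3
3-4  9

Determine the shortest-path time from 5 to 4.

3 s

Shortest distances from 5:
5: 0
1: 1  (via 5)
9: 1  (via 5)
2: 2  (via 1)
6: 2  (via 1)
4: 3  (via 2)
Shortest route: 5–1–2–4 = 3 s.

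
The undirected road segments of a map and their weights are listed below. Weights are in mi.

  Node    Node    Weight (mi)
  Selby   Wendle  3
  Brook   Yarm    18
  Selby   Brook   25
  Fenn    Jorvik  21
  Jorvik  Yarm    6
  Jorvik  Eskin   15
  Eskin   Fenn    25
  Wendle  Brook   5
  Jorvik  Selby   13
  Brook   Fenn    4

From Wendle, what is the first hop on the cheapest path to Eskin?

Compare a few routes:
Wendle–Selby–Jorvik–Eskin: 3+13+15 = 31
Wendle–Brook–Yarm–Jorvik–Eskin: 5+18+6+15 = 44
Wendle–Brook–Fenn–Eskin: 5+4+25 = 34
The minimum is 31 mi via Wendle–Selby–Jorvik–Eskin.
So from Wendle the first move is to Selby.

Selby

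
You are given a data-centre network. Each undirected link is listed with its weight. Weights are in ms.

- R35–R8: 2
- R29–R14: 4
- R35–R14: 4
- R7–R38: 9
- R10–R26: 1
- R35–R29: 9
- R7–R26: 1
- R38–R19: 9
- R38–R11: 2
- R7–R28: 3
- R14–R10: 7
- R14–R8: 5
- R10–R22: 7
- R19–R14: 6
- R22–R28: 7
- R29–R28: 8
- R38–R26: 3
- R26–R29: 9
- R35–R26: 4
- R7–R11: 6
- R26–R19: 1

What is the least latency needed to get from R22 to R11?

13 ms

Settle nodes by increasing distance from R22:
R22: 0
R10: 7  (via R22)
R28: 7  (via R22)
R26: 8  (via R10)
R7: 9  (via R26)
R19: 9  (via R26)
R38: 11  (via R26)
R35: 12  (via R26)
R11: 13  (via R38)
Shortest route: R22 → R10 → R26 → R38 → R11 = 13 ms.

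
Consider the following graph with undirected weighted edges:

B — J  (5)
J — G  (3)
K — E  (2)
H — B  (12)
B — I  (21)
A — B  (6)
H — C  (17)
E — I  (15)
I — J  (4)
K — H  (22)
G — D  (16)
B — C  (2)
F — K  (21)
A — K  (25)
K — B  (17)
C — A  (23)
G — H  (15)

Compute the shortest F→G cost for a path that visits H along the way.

58

Shortest F→H: F → K → H = 43
Best H to G: H → G costing 15
Total via H: 43 + 15 = 58.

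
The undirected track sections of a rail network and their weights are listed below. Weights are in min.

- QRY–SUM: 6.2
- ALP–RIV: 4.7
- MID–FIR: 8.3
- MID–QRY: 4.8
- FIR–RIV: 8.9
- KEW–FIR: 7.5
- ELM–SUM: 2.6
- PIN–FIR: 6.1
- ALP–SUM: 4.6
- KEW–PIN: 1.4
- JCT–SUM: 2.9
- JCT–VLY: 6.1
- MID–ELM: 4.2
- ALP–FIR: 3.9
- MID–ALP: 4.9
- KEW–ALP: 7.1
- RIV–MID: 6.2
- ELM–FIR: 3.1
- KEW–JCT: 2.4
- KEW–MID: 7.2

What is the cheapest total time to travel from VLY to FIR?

14.7 min

Running Dijkstra from VLY:
VLY: 0
JCT: 6.1  (via VLY)
KEW: 8.5  (via JCT)
SUM: 9  (via JCT)
PIN: 9.9  (via KEW)
ELM: 11.6  (via SUM)
ALP: 13.6  (via SUM)
FIR: 14.7  (via ELM)
Shortest route: VLY → JCT → SUM → ELM → FIR = 14.7 min.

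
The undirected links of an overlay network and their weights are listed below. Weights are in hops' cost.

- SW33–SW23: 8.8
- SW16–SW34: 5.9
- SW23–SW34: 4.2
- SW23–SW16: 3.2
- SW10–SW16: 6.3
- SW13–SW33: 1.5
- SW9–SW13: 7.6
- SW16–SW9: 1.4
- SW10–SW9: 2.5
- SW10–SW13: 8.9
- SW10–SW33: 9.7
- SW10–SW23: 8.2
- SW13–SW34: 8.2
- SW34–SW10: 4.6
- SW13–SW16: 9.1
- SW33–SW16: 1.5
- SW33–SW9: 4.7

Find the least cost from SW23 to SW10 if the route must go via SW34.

8.8 hops' cost

Shortest SW23→SW34: SW23 → SW34 = 4.2
Shortest SW34→SW10: SW34 → SW10 = 4.6
Total via SW34: 4.2 + 4.6 = 8.8 hops' cost.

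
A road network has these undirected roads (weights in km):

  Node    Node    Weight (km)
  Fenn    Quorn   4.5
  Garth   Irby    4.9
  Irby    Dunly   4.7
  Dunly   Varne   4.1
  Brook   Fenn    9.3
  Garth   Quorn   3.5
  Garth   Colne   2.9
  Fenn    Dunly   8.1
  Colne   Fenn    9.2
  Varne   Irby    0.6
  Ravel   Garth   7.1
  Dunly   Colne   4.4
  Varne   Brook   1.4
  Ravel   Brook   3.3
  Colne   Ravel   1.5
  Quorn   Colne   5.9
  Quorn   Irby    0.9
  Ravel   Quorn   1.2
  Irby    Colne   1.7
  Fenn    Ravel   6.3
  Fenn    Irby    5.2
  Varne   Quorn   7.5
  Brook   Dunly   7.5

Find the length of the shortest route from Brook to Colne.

3.7 km

Settle nodes by increasing distance from Brook:
Brook: 0
Varne: 1.4  (via Brook)
Irby: 2  (via Varne)
Quorn: 2.9  (via Irby)
Ravel: 3.3  (via Brook)
Colne: 3.7  (via Irby)
Shortest route: Brook–Varne–Irby–Colne = 3.7 km.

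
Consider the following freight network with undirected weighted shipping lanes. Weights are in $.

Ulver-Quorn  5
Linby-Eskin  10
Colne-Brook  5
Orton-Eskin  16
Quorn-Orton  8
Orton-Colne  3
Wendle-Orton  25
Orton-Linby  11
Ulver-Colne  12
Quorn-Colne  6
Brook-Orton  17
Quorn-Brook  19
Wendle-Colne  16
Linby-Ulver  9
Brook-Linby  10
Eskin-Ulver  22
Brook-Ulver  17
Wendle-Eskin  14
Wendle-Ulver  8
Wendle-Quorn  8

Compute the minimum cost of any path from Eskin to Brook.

Settle nodes by increasing distance from Eskin:
Eskin: 0
Linby: 10  (via Eskin)
Wendle: 14  (via Eskin)
Orton: 16  (via Eskin)
Ulver: 19  (via Linby)
Colne: 19  (via Orton)
Brook: 20  (via Linby)
Shortest route: Eskin–Linby–Brook = $20.

$20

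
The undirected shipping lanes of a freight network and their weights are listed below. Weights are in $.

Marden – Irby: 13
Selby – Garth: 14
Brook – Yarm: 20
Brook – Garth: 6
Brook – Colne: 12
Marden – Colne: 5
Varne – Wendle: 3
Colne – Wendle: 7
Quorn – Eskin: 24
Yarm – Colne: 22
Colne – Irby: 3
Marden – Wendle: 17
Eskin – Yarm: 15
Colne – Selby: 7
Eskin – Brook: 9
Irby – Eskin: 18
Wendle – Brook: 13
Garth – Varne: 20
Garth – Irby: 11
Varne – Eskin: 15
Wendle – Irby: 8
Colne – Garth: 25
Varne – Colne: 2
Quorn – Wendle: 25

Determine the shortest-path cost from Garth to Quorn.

Running Dijkstra from Garth:
Garth: 0
Brook: 6  (via Garth)
Irby: 11  (via Garth)
Colne: 14  (via Irby)
Selby: 14  (via Garth)
Eskin: 15  (via Brook)
Varne: 16  (via Colne)
Wendle: 19  (via Brook)
Marden: 19  (via Colne)
Yarm: 26  (via Brook)
Quorn: 39  (via Eskin)
Shortest route: Garth–Brook–Eskin–Quorn = $39.

$39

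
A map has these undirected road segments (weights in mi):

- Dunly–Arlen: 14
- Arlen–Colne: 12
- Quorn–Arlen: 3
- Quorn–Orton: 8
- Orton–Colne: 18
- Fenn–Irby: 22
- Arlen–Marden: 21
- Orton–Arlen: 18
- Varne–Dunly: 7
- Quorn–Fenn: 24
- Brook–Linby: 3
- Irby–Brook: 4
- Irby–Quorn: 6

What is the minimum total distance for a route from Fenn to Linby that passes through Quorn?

Best Fenn to Quorn: Fenn–Quorn costing 24
Best Quorn to Linby: Quorn–Irby–Brook–Linby costing 13
Total via Quorn: 24 + 13 = 37 mi.

37 mi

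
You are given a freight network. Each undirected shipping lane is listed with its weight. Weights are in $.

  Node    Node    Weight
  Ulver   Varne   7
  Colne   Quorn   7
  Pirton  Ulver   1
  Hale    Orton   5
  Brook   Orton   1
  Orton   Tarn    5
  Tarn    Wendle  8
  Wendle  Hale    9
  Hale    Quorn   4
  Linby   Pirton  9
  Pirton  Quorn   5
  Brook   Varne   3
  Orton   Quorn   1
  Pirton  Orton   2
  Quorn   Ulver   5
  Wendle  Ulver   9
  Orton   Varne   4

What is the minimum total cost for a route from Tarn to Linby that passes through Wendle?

$27

Shortest Tarn→Wendle: Tarn → Wendle = 8
Shortest Wendle→Linby: Wendle → Ulver → Pirton → Linby = 19
Total via Wendle: 8 + 19 = $27.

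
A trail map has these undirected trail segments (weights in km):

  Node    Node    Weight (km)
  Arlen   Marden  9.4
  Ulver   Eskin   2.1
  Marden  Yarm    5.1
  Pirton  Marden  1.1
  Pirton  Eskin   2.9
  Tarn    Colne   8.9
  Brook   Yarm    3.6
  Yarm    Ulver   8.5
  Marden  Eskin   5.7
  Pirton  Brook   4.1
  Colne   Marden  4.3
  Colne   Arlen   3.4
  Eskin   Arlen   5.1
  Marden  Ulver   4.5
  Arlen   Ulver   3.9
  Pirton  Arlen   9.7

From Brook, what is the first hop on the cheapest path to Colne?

Pirton

Compare a few routes:
Brook → Pirton → Eskin → Arlen → Colne: 4.1+2.9+5.1+3.4 = 15.5
Brook → Pirton → Eskin → Ulver → Arlen → Colne: 4.1+2.9+2.1+3.9+3.4 = 16.4
Brook → Pirton → Marden → Colne: 4.1+1.1+4.3 = 9.5
Brook → Yarm → Marden → Colne: 3.6+5.1+4.3 = 13
The minimum is 9.5 km via Brook → Pirton → Marden → Colne.
So from Brook the first move is to Pirton.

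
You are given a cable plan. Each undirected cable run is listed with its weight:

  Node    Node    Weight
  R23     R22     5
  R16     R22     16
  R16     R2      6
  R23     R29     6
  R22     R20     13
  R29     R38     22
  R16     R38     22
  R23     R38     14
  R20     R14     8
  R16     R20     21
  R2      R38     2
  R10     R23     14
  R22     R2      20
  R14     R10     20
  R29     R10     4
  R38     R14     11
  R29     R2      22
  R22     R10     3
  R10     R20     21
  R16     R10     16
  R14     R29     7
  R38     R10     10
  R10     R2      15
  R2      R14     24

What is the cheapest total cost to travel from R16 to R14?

19

Shortest distances from R16:
R16: 0
R2: 6  (via R16)
R38: 8  (via R2)
R10: 16  (via R16)
R22: 16  (via R16)
R14: 19  (via R38)
Shortest route: R16–R2–R38–R14 = 19.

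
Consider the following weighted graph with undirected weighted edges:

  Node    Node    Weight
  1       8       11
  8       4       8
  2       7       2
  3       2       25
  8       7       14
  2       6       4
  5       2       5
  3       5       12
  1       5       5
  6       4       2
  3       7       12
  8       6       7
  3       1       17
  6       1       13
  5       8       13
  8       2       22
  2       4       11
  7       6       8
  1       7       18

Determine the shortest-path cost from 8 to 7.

13

Compare a few routes:
8 → 4 → 6 → 2 → 7: 8+2+4+2 = 16
8 → 6 → 2 → 7: 7+4+2 = 13
8 → 6 → 7: 7+8 = 15
8 → 7: 14 = 14
Cheapest is 8 → 6 → 2 → 7 at 13.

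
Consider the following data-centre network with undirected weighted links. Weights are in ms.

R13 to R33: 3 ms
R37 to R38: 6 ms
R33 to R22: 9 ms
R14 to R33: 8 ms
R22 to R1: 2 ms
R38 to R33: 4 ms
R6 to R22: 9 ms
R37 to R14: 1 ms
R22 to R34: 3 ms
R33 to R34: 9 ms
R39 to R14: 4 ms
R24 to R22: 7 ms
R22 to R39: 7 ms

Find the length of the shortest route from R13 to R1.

14 ms

Compare a few routes:
R13–R33–R14–R39–R22–R1: 3+8+4+7+2 = 24
R13–R33–R22–R1: 3+9+2 = 14
R13–R33–R38–R37–R14–R39–R22–R1: 3+4+6+1+4+7+2 = 27
R13–R33–R34–R22–R1: 3+9+3+2 = 17
Cheapest is R13–R33–R22–R1 at 14 ms.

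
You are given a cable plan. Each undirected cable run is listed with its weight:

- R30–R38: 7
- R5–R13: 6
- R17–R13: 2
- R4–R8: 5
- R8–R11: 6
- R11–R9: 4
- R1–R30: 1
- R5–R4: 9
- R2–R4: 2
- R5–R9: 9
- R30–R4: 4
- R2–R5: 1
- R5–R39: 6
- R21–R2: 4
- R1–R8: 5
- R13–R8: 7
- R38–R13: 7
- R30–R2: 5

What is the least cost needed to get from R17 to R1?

Compare a few routes:
R17 - R13 - R38 - R30 - R1: 2+7+7+1 = 17
R17 - R13 - R8 - R1: 2+7+5 = 14
R17 - R13 - R5 - R2 - R4 - R30 - R1: 2+6+1+2+4+1 = 16
R17 - R13 - R5 - R2 - R30 - R1: 2+6+1+5+1 = 15
The minimum is 14 via R17 - R13 - R8 - R1.

14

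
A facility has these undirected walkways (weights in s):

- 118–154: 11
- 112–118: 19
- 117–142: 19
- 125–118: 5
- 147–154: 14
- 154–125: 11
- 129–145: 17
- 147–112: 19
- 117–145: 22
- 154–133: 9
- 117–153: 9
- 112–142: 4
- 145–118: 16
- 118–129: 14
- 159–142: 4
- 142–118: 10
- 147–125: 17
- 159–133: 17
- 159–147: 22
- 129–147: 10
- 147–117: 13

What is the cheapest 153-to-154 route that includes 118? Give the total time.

49 s

Best 153 to 118: 153–117–142–118 costing 38
Shortest 118→154: 118–154 = 11
Total via 118: 38 + 11 = 49 s.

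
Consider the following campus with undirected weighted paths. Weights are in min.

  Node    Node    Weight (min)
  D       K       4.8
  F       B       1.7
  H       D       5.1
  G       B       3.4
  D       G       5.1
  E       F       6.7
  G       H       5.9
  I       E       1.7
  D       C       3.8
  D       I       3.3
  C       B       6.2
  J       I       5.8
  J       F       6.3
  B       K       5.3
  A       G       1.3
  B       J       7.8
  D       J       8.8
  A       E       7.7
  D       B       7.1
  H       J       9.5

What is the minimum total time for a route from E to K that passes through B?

13.7 min

Shortest E→B: E–F–B = 8.4
Shortest B→K: B–K = 5.3
Total via B: 8.4 + 5.3 = 13.7 min.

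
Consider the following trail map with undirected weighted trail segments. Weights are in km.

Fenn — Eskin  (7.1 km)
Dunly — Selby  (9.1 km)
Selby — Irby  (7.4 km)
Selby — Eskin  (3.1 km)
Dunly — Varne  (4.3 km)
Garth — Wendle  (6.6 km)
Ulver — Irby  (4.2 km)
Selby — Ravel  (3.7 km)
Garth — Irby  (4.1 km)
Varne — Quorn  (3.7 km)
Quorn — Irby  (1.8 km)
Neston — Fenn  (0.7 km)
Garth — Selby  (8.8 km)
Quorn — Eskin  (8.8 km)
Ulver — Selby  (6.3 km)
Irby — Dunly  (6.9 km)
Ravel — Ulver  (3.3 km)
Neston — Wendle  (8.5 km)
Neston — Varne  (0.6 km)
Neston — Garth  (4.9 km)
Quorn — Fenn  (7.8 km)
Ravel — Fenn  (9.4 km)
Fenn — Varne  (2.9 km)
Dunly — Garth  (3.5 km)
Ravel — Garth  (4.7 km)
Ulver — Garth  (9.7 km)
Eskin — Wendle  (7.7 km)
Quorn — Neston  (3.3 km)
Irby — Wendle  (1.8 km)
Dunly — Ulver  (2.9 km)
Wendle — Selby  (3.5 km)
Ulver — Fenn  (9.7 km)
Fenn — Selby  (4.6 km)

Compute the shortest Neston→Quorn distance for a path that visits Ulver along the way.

Shortest Neston→Ulver: Neston–Varne–Dunly–Ulver = 7.8
Shortest Ulver→Quorn: Ulver–Irby–Quorn = 6
Total via Ulver: 7.8 + 6 = 13.8 km.

13.8 km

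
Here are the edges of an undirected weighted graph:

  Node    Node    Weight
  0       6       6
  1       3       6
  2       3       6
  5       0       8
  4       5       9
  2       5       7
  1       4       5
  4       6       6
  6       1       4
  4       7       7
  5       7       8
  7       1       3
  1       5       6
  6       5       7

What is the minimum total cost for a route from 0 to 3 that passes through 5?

Shortest 0→5: 0 → 5 = 8
Best 5 to 3: 5 → 1 → 3 costing 12
Total via 5: 8 + 12 = 20.

20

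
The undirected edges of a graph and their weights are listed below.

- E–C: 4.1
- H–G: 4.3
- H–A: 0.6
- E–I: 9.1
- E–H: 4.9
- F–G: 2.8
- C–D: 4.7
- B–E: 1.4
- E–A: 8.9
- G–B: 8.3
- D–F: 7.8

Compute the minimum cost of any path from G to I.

Shortest distances from G:
G: 0
F: 2.8  (via G)
H: 4.3  (via G)
A: 4.9  (via H)
B: 8.3  (via G)
E: 9.2  (via H)
D: 10.6  (via F)
C: 13.3  (via E)
I: 18.3  (via E)
Shortest route: G → H → E → I = 18.3.

18.3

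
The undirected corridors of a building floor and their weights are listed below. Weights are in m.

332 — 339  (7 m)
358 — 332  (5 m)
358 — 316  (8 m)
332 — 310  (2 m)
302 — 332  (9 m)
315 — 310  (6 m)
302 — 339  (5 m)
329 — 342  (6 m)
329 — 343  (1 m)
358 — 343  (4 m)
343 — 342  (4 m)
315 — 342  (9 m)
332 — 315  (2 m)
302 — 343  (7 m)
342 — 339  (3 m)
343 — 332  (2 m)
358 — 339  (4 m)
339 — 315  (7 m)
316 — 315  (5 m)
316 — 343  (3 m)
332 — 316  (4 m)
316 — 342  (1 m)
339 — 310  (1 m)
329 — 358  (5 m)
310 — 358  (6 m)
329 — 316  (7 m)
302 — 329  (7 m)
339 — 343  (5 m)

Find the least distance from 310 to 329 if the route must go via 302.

Best 310 to 302: 310–339–302 costing 6
Shortest 302→329: 302–329 = 7
Total via 302: 6 + 7 = 13 m.

13 m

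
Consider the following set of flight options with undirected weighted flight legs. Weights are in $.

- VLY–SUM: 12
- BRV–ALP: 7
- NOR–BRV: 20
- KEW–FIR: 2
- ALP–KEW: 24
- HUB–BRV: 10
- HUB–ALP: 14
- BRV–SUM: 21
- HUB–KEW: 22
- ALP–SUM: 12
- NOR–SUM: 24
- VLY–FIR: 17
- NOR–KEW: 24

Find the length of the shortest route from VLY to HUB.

$38

Enumerating some paths:
VLY–SUM–ALP–BRV–HUB: 12+12+7+10 = 41
VLY–SUM–ALP–HUB: 12+12+14 = 38
Cheapest is VLY–SUM–ALP–HUB at $38.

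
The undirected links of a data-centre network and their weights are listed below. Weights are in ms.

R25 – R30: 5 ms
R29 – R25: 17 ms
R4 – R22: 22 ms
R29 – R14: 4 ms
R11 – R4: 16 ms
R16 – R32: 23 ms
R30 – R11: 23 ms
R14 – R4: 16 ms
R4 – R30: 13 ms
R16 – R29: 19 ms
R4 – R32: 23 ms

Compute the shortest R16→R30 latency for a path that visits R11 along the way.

78 ms

Best R16 to R11: R16–R29–R14–R4–R11 costing 55
Shortest R11→R30: R11–R30 = 23
Total via R11: 55 + 23 = 78 ms.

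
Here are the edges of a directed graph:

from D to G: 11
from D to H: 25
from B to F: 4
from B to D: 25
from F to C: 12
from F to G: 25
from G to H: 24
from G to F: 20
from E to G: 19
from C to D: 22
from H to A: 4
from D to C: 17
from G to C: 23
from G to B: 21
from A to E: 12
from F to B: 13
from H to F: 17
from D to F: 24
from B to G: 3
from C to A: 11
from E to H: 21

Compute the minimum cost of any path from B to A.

Enumerating some paths:
B → G → H → A: 3+24+4 = 31
B → G → C → A: 3+23+11 = 37
B → G → F → C → A: 3+20+12+11 = 46
B → F → C → A: 4+12+11 = 27
Cheapest is B → F → C → A at 27.

27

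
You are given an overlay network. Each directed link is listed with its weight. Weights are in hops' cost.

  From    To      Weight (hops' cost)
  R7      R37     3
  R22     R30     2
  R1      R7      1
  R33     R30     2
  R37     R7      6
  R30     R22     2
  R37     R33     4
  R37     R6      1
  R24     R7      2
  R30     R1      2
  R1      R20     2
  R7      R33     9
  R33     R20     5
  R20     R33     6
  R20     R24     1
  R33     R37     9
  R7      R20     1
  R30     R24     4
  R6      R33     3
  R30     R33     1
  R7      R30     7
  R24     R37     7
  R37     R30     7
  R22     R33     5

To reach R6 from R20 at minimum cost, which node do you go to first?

R24

Compare a few routes:
R20 → R33 → R30 → R1 → R7 → R37 → R6: 6+2+2+1+3+1 = 15
R20 → R24 → R37 → R6: 1+7+1 = 9
R20 → R24 → R7 → R37 → R6: 1+2+3+1 = 7
R20 → R33 → R37 → R6: 6+9+1 = 16
The minimum is 7 hops' cost via R20 → R24 → R7 → R37 → R6.
So from R20 the first move is to R24.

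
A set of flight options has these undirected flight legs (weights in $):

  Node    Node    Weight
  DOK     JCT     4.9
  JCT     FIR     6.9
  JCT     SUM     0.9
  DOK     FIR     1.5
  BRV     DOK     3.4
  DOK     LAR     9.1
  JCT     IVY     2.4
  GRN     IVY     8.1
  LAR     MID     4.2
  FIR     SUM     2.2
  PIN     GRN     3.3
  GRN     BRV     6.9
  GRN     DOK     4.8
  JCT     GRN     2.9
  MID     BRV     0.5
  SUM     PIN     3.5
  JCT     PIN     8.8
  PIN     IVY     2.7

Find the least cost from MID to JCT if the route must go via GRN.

Shortest MID→GRN: MID–BRV–GRN = 7.4
Best GRN to JCT: GRN–JCT costing 2.9
Total via GRN: 7.4 + 2.9 = $10.3.

$10.3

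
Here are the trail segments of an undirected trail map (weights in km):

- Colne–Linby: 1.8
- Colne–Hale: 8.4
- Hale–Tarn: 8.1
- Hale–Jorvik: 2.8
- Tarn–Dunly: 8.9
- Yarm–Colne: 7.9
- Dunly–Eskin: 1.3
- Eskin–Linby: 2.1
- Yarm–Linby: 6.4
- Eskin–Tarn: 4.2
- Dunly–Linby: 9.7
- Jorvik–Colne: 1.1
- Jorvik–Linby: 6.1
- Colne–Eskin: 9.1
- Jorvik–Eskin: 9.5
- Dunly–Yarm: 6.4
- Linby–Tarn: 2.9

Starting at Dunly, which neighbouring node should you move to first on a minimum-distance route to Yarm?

Candidate routes:
Dunly → Eskin → Linby → Yarm: 1.3+2.1+6.4 = 9.8
Dunly → Yarm: 6.4 = 6.4
The minimum is 6.4 km via Dunly → Yarm.
So from Dunly the first move is to Yarm.

Yarm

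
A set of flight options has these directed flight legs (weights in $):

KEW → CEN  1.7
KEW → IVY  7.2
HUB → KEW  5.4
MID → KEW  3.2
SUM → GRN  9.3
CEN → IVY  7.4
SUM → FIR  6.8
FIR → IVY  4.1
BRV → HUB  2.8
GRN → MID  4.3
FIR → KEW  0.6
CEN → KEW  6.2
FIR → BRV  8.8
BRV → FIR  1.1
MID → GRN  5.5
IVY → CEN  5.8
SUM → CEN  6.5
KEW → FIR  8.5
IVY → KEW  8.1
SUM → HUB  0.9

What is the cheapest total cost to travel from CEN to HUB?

Enumerating some paths:
CEN - KEW - FIR - BRV - HUB: 6.2+8.5+8.8+2.8 = 26.3
CEN - IVY - KEW - FIR - BRV - HUB: 7.4+8.1+8.5+8.8+2.8 = 35.6
The minimum is $26.3 via CEN - KEW - FIR - BRV - HUB.

$26.3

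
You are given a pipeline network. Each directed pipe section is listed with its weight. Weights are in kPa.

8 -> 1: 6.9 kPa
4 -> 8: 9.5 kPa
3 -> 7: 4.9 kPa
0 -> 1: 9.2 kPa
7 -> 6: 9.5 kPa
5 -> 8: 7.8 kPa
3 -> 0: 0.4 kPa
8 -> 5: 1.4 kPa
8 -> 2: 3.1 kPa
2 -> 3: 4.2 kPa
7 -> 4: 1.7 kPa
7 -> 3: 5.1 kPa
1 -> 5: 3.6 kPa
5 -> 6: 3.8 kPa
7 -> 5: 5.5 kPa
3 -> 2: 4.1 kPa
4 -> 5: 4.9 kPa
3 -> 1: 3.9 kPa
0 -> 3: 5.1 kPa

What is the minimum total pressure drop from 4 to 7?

Shortest distances from 4:
4: 0
5: 4.9  (via 4)
6: 8.7  (via 5)
8: 9.5  (via 4)
2: 12.6  (via 8)
1: 16.4  (via 8)
3: 16.8  (via 2)
0: 17.2  (via 3)
7: 21.7  (via 3)
Shortest route: 4 → 8 → 2 → 3 → 7 = 21.7 kPa.

21.7 kPa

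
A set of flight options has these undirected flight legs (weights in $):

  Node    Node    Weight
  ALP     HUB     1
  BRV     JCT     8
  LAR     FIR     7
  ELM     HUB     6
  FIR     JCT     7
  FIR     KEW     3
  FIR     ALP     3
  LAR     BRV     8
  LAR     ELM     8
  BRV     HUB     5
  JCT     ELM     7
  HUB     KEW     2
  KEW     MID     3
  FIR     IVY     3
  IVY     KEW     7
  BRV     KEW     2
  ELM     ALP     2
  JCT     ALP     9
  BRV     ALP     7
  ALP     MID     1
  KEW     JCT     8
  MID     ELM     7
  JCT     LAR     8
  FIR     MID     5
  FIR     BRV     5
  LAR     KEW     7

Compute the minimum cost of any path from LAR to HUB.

Enumerating some paths:
LAR - KEW - HUB: 7+2 = 9
LAR - FIR - ALP - HUB: 7+3+1 = 11
Cheapest is LAR - KEW - HUB at $9.

$9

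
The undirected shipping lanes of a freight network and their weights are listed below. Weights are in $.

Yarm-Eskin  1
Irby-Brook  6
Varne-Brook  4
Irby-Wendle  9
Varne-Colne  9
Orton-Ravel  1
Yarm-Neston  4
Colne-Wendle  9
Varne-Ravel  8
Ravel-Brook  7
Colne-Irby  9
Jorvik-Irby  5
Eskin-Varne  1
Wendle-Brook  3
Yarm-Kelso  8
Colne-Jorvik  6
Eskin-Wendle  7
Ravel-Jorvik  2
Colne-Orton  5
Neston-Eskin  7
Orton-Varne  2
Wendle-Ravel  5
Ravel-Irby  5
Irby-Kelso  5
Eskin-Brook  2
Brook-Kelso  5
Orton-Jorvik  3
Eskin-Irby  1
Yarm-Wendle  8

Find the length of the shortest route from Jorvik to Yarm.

Running Dijkstra from Jorvik:
Jorvik: 0
Ravel: 2  (via Jorvik)
Orton: 3  (via Jorvik)
Varne: 5  (via Orton)
Irby: 5  (via Jorvik)
Eskin: 6  (via Varne)
Colne: 6  (via Jorvik)
Yarm: 7  (via Eskin)
Shortest route: Jorvik–Orton–Varne–Eskin–Yarm = $7.

$7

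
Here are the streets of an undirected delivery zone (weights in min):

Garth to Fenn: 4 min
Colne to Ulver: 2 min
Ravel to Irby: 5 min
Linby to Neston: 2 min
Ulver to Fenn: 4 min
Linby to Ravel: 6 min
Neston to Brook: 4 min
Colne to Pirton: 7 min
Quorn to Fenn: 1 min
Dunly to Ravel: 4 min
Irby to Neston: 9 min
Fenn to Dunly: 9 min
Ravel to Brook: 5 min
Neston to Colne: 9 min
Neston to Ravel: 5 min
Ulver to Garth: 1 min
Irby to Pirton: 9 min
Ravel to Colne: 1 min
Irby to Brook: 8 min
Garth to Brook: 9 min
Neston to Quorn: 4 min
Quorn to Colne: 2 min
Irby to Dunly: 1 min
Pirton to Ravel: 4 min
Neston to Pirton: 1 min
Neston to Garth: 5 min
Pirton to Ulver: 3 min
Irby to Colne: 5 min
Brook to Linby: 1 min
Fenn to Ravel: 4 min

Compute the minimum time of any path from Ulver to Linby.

Candidate routes:
Ulver–Pirton–Neston–Linby: 3+1+2 = 6
Ulver–Pirton–Neston–Brook–Linby: 3+1+4+1 = 9
Ulver–Colne–Ravel–Brook–Linby: 2+1+5+1 = 9
Ulver–Garth–Neston–Linby: 1+5+2 = 8
The minimum is 6 min via Ulver–Pirton–Neston–Linby.

6 min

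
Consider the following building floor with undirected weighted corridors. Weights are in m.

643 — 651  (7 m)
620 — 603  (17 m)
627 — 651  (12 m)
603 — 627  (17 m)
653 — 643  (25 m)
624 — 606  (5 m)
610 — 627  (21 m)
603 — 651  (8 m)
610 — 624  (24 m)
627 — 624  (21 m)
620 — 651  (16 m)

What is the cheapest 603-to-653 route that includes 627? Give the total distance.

Best 603 to 627: 603–627 costing 17
Best 627 to 653: 627–651–643–653 costing 44
Total via 627: 17 + 44 = 61 m.

61 m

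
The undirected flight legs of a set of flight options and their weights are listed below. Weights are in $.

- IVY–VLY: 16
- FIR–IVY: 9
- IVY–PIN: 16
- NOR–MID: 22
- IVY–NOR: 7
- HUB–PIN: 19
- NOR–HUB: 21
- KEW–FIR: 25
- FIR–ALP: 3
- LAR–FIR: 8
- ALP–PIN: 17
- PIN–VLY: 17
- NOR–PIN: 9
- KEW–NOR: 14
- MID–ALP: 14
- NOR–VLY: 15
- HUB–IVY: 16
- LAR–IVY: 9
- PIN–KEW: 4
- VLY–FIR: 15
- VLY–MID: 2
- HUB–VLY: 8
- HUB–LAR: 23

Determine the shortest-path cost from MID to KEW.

$23

Shortest distances from MID:
MID: 0
VLY: 2  (via MID)
HUB: 10  (via VLY)
ALP: 14  (via MID)
FIR: 17  (via VLY)
NOR: 17  (via VLY)
IVY: 18  (via VLY)
PIN: 19  (via VLY)
KEW: 23  (via PIN)
Shortest route: MID → VLY → PIN → KEW = $23.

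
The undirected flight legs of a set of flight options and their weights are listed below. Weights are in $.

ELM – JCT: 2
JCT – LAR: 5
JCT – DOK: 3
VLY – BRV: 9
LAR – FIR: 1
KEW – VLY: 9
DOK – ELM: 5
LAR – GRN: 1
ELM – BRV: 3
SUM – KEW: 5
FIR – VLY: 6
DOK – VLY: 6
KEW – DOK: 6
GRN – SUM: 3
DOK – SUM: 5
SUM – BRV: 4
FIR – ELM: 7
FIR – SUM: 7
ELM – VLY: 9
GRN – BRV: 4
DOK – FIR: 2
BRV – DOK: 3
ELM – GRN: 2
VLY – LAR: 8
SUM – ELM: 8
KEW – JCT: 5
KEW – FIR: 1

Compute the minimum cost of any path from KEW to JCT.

$5

Compare a few routes:
KEW–FIR–LAR–GRN–ELM–JCT: 1+1+1+2+2 = 7
KEW–JCT: 5 = 5
KEW–FIR–DOK–JCT: 1+2+3 = 6
Cheapest is KEW–JCT at $5.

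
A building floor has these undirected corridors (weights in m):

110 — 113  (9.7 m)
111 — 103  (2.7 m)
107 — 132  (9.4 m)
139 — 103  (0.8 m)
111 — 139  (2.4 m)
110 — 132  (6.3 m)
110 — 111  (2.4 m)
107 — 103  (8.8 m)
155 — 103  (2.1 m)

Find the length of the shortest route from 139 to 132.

11.1 m

Running Dijkstra from 139:
139: 0
103: 0.8  (via 139)
111: 2.4  (via 139)
155: 2.9  (via 103)
110: 4.8  (via 111)
107: 9.6  (via 103)
132: 11.1  (via 110)
Shortest route: 139 → 111 → 110 → 132 = 11.1 m.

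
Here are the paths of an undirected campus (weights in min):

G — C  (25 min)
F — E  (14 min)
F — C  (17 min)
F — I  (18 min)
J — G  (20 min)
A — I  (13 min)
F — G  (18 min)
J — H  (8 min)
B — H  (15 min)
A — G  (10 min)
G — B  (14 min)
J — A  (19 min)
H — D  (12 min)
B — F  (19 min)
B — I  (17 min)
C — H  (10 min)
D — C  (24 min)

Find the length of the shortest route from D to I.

44 min

Settle nodes by increasing distance from D:
D: 0
H: 12  (via D)
J: 20  (via H)
C: 22  (via H)
B: 27  (via H)
A: 39  (via J)
F: 39  (via C)
G: 40  (via J)
I: 44  (via B)
Shortest route: D–H–B–I = 44 min.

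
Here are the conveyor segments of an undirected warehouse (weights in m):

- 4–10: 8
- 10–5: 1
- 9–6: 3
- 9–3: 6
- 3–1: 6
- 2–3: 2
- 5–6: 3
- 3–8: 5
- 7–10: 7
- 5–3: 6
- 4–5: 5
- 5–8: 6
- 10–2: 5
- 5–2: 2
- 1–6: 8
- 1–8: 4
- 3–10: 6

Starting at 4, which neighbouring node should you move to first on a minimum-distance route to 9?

Compare a few routes:
4 → 5 → 2 → 3 → 9: 5+2+2+6 = 15
4 → 5 → 6 → 9: 5+3+3 = 11
4 → 10 → 5 → 6 → 9: 8+1+3+3 = 15
The minimum is 11 m via 4 → 5 → 6 → 9.
So from 4 the first move is to 5.

5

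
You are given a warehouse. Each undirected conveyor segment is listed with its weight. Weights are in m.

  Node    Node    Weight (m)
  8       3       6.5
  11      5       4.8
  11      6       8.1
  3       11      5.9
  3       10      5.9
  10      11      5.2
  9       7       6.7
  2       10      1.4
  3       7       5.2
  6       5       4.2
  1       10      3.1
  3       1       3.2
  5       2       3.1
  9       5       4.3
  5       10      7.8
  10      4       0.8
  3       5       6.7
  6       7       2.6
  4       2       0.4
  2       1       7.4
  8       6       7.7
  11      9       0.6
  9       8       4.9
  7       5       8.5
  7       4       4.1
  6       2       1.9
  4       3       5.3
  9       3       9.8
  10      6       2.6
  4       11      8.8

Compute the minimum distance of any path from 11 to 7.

Candidate routes:
11–9–7: 0.6+6.7 = 7.3
11–10–4–7: 5.2+0.8+4.1 = 10.1
11–10–6–7: 5.2+2.6+2.6 = 10.4
Cheapest is 11–9–7 at 7.3 m.

7.3 m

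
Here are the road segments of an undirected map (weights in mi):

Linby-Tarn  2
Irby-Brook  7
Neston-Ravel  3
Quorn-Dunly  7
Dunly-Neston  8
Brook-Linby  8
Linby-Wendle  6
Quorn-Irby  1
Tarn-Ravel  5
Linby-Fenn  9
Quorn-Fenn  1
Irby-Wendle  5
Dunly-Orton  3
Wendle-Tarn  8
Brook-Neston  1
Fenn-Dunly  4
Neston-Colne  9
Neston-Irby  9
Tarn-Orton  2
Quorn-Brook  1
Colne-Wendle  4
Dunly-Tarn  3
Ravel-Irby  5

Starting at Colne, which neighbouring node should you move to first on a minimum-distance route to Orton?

Enumerating some paths:
Colne–Wendle–Irby–Quorn–Fenn–Dunly–Orton: 4+5+1+1+4+3 = 18
Colne–Wendle–Tarn–Orton: 4+8+2 = 14
Colne–Wendle–Linby–Tarn–Dunly–Orton: 4+6+2+3+3 = 18
Colne–Wendle–Tarn–Dunly–Orton: 4+8+3+3 = 18
The minimum is 14 mi via Colne–Wendle–Tarn–Orton.
So from Colne the first move is to Wendle.

Wendle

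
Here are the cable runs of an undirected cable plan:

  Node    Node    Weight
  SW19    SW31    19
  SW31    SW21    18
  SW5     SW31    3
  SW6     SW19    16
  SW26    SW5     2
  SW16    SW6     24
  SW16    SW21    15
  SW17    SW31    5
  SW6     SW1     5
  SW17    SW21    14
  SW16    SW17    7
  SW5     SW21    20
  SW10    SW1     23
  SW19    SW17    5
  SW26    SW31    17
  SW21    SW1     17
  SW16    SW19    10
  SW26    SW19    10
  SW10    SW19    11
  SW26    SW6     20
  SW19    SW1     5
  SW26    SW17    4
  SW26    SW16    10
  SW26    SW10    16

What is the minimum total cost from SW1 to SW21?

17

Candidate routes:
SW1–SW21: 17 = 17
SW1–SW19–SW17–SW16–SW21: 5+5+7+15 = 32
SW1–SW19–SW17–SW21: 5+5+14 = 24
SW1–SW19–SW16–SW21: 5+10+15 = 30
The minimum is 17 via SW1–SW21.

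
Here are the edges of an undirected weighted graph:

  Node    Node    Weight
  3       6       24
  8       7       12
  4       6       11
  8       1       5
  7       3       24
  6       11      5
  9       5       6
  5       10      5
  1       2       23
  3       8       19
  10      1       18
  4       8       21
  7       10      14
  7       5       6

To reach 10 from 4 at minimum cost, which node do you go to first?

8

Compare a few routes:
4 → 8 → 1 → 10: 21+5+18 = 44
4 → 8 → 7 → 10: 21+12+14 = 47
The minimum is 44 via 4 → 8 → 1 → 10.
So from 4 the first move is to 8.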